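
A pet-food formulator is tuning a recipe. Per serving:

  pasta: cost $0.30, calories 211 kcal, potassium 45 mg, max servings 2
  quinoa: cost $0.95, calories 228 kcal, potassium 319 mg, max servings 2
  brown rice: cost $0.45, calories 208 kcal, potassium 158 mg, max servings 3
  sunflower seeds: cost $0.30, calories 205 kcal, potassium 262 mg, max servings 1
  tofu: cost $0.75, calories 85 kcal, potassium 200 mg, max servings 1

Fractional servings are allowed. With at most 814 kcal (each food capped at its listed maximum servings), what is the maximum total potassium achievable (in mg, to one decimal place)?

Potassium per kcal: tofu 2.353, quinoa 1.399, sunflower seeds 1.278, brown rice 0.7596, pasta 0.2133.
Take 1 serving of tofu: uses 85 kcal, +200.0 mg potassium (running total 200.0 mg).
Take 2 servings of quinoa: uses 456 kcal, +638.0 mg potassium (running total 838.0 mg).
Take 1 serving of sunflower seeds: uses 205 kcal, +262.0 mg potassium (running total 1100.0 mg).
Take 0.3269 servings of brown rice: uses 68 kcal, +51.7 mg potassium (running total 1151.7 mg).
Filling greedily by potassium-per-kcal is optimal for one linear limit, giving 1151.7 mg.

1151.7 mg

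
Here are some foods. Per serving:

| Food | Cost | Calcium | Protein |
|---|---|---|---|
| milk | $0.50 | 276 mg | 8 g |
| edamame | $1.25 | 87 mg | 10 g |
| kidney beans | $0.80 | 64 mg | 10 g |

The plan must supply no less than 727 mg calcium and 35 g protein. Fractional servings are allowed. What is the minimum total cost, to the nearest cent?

For a min-cost LP with two ≥-constraints, a basic feasible solution has at most two positive variables.
milk only: max(727/276, 35/8) = 4.375 servings → $2.19.
edamame only: max(727/87, 35/10) = 8.356 servings → $10.45.
kidney beans only: max(727/64, 35/10) = 11.36 servings → $9.09.
milk + edamame with both tight: 2.047 servings and 1.862 servings → $3.35.
milk + kidney beans with both tight: 2.238 servings and 1.71 servings → $2.49.
edamame + kidney beans with both targets exact would need a negative amount; discard.
So the least-cost plan costs $2.19.

$2.19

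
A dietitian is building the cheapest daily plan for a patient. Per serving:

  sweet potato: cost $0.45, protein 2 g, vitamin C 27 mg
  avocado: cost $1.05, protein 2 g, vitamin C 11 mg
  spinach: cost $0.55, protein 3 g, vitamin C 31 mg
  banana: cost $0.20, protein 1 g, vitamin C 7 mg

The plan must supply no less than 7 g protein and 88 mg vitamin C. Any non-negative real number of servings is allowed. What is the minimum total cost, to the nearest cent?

$1.49

Two binding constraints pin down two serving amounts, so the optimal mix uses at most two foods. The candidates are each food alone (scaled to the tighter of protein/vitamin C) and each pair with both constraints tight.
sweet potato only: max(7/2, 88/27) = 3.5 servings → $1.57.
avocado only: max(7/2, 88/11) = 8 servings → $8.40.
spinach only: max(7/3, 88/31) = 2.839 servings → $1.56.
banana only: max(7/1, 88/7) = 12.57 servings → $2.51.
sweet potato + avocado with both tight: 3.094 servings and 0.4062 servings → $1.82.
sweet potato + spinach with both tight: 2.474 servings and 0.6842 servings → $1.49.
sweet potato + banana with both tight: 3 servings and 1 serving → $1.55.
avocado + spinach: the both-tight solution has a negative serving — not a feasible corner.
avocado + banana with both targets exact would need a negative amount; discard.
spinach + banana: the both-tight solution has a negative serving — not a feasible corner.
So the least-cost plan costs $1.49.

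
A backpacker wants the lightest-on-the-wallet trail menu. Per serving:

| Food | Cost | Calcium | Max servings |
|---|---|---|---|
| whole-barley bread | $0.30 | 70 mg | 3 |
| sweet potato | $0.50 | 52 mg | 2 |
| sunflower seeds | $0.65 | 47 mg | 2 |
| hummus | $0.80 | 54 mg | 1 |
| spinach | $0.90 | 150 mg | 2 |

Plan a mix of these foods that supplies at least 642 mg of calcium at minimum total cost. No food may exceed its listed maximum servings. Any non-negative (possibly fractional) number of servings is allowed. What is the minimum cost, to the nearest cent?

Cost per mg of calcium: whole-barley bread $0.0043, spinach $0.0060, sweet potato $0.0096, sunflower seeds $0.0138, hummus $0.0148.
Take 3 servings of whole-barley bread: +210.0 mg calcium for $0.90 (total $0.90, still need 432.0 mg).
Take 2 servings of spinach: +300.0 mg calcium for $1.80 (total $2.70, still need 132.0 mg).
Take 2 servings of sweet potato: +104.0 mg calcium for $1.00 (total $3.70, still need 28.0 mg).
Take 0.5957 servings of sunflower seeds: +28.0 mg calcium for $0.39 (total $4.09, still need 0.0 mg).
Greedy by cheapest-per-mg is optimal for a single linear constraint, so the minimum cost is $4.09.

$4.09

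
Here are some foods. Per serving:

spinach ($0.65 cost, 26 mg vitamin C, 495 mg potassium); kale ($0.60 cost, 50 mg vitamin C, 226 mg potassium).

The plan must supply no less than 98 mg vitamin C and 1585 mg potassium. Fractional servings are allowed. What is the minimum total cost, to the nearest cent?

With two linear requirements the optimum uses one or two foods; enumerate the corners.
spinach only: max(98/26, 1585/495) = 3.769 servings → $2.45.
kale only: max(98/50, 1585/226) = 7.013 servings → $4.21.
spinach + kale with both tight: 3.025 servings and 0.3868 servings → $2.20.
So the least-cost plan costs $2.20.

$2.20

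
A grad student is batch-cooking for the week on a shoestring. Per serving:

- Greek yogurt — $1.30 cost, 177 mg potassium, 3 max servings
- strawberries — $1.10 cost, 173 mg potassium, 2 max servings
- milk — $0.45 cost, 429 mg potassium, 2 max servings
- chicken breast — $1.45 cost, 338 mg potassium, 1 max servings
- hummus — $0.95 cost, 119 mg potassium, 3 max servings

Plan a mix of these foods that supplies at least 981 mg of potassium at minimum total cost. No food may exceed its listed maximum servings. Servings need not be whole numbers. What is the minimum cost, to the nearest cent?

Cost per mg of potassium: milk $0.0010, chicken breast $0.0043, strawberries $0.0064, Greek yogurt $0.0073, hummus $0.0080.
Take 2 servings of milk: +858.0 mg potassium for $0.90 (total $0.90, still need 123.0 mg).
Take 0.3639 servings of chicken breast: +123.0 mg potassium for $0.53 (total $1.43, still need 0.0 mg).
Filling from the cheapest source first is optimal under one linear minimum: $1.43.

$1.43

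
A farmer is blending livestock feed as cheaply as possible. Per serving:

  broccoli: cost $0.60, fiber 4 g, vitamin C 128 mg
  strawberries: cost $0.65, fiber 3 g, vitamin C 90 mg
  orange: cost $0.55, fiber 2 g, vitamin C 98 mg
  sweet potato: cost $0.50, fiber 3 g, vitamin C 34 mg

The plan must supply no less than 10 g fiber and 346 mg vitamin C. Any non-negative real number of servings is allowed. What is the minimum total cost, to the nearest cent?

$1.62

Compare the cost at each extreme point of the feasible region.
broccoli only: max(10/4, 346/128) = 2.703 servings → $1.62.
strawberries only: max(10/3, 346/90) = 3.844 servings → $2.50.
orange only: max(10/2, 346/98) = 5 servings → $2.75.
sweet potato only: max(10/3, 346/34) = 10.18 servings → $5.09.
broccoli + strawberries: intersection lies outside the first quadrant.
broccoli + orange with both tight: 2.118 servings and 0.7647 servings → $1.69.
broccoli + sweet potato with both targets exact would need a negative amount; discard.
strawberries + orange with both tight: 2.526 servings and 1.211 servings → $2.31.
strawberries + sweet potato with both targets exact would need a negative amount; discard.
orange + sweet potato with both tight: 3.088 servings and 1.274 servings → $2.34.
Cheapest feasible corner: $1.62.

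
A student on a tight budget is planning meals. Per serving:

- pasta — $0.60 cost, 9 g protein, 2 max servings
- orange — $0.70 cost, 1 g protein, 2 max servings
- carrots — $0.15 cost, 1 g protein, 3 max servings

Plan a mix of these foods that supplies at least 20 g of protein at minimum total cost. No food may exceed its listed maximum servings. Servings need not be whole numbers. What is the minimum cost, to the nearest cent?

$1.50

Cost per g of protein: pasta $0.0667, carrots $0.1500, orange $0.7000.
Take 2 servings of pasta: +18.0 g protein for $1.20 (total $1.20, still need 2.0 g).
Take 2 servings of carrots: +2.0 g protein for $0.30 (total $1.50, still need 0.0 g).
Greedy by cheapest-per-g is optimal for a single linear constraint, so the minimum cost is $1.50.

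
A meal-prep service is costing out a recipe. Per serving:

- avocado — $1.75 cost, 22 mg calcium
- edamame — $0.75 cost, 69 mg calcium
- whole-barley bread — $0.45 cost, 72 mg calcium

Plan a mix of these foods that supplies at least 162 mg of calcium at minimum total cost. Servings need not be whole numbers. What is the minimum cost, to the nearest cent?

$1.01

Cost per mg of calcium: whole-barley bread $0.0063, edamame $0.0109, avocado $0.0795.
With no serving limits, use only whole-barley bread: 162 mg / 72 mg = 2.25 servings × $0.45 = $1.01.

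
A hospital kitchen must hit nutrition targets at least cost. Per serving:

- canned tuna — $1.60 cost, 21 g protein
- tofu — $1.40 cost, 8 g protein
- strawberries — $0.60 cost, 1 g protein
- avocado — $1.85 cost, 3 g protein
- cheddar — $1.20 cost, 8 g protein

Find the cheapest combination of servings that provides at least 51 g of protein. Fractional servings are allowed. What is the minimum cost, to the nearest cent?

Cost per g of protein: canned tuna $0.0762, cheddar $0.1500, tofu $0.1750, strawberries $0.6000, avocado $0.6167.
With no serving limits, use only canned tuna: 51 g / 21 g = 2.429 servings × $1.60 = $3.89.

$3.89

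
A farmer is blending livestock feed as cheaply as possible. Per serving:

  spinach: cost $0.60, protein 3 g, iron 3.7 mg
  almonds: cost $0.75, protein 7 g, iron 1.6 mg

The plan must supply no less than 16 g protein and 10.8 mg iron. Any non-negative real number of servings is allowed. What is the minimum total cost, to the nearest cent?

Compare the cost at each extreme point of the feasible region.
spinach only: max(16/3, 10.8/3.7) = 5.333 servings → $3.20.
almonds only: max(16/7, 10.8/1.6) = 6.75 servings → $5.06.
spinach + almonds with both tight: 2.37 servings and 1.27 servings → $2.37.
The minimum over all feasible corners is $2.37.

$2.37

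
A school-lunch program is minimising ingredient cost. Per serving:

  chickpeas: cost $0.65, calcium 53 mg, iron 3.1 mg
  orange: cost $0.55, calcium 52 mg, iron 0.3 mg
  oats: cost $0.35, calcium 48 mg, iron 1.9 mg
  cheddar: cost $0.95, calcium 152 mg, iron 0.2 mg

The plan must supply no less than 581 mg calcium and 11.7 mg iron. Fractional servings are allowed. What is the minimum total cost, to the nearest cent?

A basic optimal solution has at most two foods positive. Try each food alone and each pair with both targets met exactly.
chickpeas only: max(581/53, 11.7/3.1) = 10.96 servings → $7.13.
orange only: max(581/52, 11.7/0.3) = 39 servings → $21.45.
oats only: max(581/48, 11.7/1.9) = 12.1 servings → $4.24.
cheddar only: max(581/152, 11.7/0.2) = 58.5 servings → $55.58.
chickpeas + orange with both tight: 2.988 servings and 8.128 servings → $6.41.
chickpeas + oats: intersection lies outside the first quadrant.
chickpeas + cheddar with both tight: 3.609 servings and 2.564 servings → $4.78.
orange + oats with both tight: 6.425 servings and 5.143 servings → $5.33.
orange + cheddar: the both-tight solution has a negative serving — not a feasible corner.
oats + cheddar with both tight: 5.953 servings and 1.942 servings → $3.93.
Cheapest feasible corner: $3.93.

$3.93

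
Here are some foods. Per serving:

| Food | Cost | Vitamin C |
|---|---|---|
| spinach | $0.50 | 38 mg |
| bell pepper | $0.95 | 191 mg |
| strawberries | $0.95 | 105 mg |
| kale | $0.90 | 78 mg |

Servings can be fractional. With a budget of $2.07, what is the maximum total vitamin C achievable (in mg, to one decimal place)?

416.2 mg

Vitamin C per dollar: bell pepper 201.1, strawberries 110.5, kale 86.67, spinach 76.
With no serving limits, spend the whole cost allowance on bell pepper: $2.07 / $0.95 × 191 mg = 416.2 mg.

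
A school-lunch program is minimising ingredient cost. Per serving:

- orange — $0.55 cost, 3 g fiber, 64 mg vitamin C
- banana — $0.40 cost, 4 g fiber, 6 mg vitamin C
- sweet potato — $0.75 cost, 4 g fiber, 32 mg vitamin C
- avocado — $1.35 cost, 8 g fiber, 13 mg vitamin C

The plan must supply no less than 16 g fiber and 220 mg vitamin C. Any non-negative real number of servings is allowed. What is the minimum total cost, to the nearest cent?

$2.42

The cheapest plan sits at a corner of the feasible region — with two constraints it uses at most two foods.
orange only: max(16/3, 220/64) = 5.333 servings → $2.93.
banana only: max(16/4, 220/6) = 36.67 servings → $14.67.
sweet potato only: max(16/4, 220/32) = 6.875 servings → $5.16.
avocado only: max(16/8, 220/13) = 16.92 servings → $22.85.
orange + banana with both tight: 3.294 servings and 1.529 servings → $2.42.
orange + sweet potato with both tight: 2.3 servings and 2.275 servings → $2.97.
orange + avocado with both tight: 3.281 servings and 0.7696 servings → $2.84.
banana + sweet potato: the both-tight solution has a negative serving — not a feasible corner.
banana + avocado with both targets exact would need a negative amount; discard.
sweet potato + avocado: the both-tight solution has a negative serving — not a feasible corner.
The minimum over all feasible corners is $2.42.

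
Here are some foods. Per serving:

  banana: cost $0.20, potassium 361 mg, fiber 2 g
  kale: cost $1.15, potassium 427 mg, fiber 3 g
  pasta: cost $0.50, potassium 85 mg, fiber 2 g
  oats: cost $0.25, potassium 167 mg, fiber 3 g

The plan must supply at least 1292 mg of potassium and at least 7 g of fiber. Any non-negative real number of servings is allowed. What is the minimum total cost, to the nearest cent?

At the optimum either one food covers both requirements or two foods hit both targets exactly; no other combination can be cheaper.
banana only: max(1292/361, 7/2) = 3.579 servings → $0.72.
kale only: max(1292/427, 7/3) = 3.026 servings → $3.48.
pasta only: max(1292/85, 7/2) = 15.2 servings → $7.60.
oats only: max(1292/167, 7/3) = 7.737 servings → $1.93.
banana + kale: intersection lies outside the first quadrant.
banana + pasta with both targets exact would need a negative amount; discard.
banana + oats with both targets exact would need a negative amount; discard.
kale + pasta with both targets exact would need a negative amount; discard.
kale + oats: the both-tight solution has a negative serving — not a feasible corner.
pasta + oats: the both-tight solution has a negative serving — not a feasible corner.
The minimum over all feasible corners is $0.72.

$0.72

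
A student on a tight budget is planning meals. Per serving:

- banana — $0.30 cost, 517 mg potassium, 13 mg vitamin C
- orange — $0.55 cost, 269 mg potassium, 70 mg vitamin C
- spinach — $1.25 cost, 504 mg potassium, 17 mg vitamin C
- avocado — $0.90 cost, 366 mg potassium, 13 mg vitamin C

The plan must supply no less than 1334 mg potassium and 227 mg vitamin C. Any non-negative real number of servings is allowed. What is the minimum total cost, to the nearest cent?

$1.98

For a min-cost LP with two ≥-constraints, a basic feasible solution has at most two positive variables.
banana only: max(1334/517, 227/13) = 17.46 servings → $5.24.
orange only: max(1334/269, 227/70) = 4.959 servings → $2.73.
spinach only: max(1334/504, 227/17) = 13.35 servings → $16.69.
avocado only: max(1334/366, 227/13) = 17.46 servings → $15.72.
banana + orange with both tight: 0.9885 servings and 3.059 servings → $1.98.
banana + spinach with both targets exact would need a negative amount; discard.
banana + avocado with both targets exact would need a negative amount; discard.
orange + spinach with both tight: 2.987 servings and 1.052 servings → $2.96.
orange + avocado with both tight: 2.972 servings and 1.461 servings → $2.95.
spinach + avocado: the both-tight solution has a negative serving — not a feasible corner.
So the least-cost plan costs $1.98.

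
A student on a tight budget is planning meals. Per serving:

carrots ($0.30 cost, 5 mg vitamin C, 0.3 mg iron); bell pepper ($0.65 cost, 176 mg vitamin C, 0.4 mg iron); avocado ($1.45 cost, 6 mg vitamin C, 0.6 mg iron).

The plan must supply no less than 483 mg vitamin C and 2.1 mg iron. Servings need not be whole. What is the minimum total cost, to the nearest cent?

$2.76

Check every corner: each single food scaled to meet both minima, and each pair solved so both constraints bind.
carrots only: max(483/5, 2.1/0.3) = 96.6 servings → $28.98.
bell pepper only: max(483/176, 2.1/0.4) = 5.25 servings → $3.41.
avocado only: max(483/6, 2.1/0.6) = 80.5 servings → $116.72.
carrots + bell pepper with both tight: 3.472 servings and 2.646 servings → $2.76.
carrots + avocado with both targets exact would need a negative amount; discard.
bell pepper + avocado with both tight: 2.686 servings and 1.709 servings → $4.22.
The minimum over all feasible corners is $2.76.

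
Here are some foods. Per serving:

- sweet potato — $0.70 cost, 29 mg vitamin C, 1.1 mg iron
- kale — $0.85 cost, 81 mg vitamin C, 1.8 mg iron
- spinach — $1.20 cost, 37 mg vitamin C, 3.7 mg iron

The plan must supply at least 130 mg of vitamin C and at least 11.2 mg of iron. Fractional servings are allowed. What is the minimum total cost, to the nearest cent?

$3.71

Compare the cost at each extreme point of the feasible region.
sweet potato only: max(130/29, 11.2/1.1) = 10.18 servings → $7.13.
kale only: max(130/81, 11.2/1.8) = 6.222 servings → $5.29.
spinach only: max(130/37, 11.2/3.7) = 3.514 servings → $4.22.
sweet potato + kale with both targets exact would need a negative amount; discard.
sweet potato + spinach with both tight: 1 serving and 2.73 servings → $3.98.
kale + spinach with both tight: 0.2857 servings and 2.888 servings → $3.71.
Cheapest feasible corner: $3.71.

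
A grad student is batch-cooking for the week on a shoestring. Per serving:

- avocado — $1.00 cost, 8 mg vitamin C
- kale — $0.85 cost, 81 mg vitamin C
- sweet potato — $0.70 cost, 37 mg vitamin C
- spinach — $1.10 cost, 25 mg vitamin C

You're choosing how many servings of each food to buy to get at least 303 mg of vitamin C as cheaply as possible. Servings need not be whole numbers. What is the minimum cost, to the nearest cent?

Cost per mg of vitamin C: kale $0.0105, sweet potato $0.0189, spinach $0.0440, avocado $0.1250.
With no serving limits, use only kale: 303 mg / 81 mg = 3.741 servings × $0.85 = $3.18.

$3.18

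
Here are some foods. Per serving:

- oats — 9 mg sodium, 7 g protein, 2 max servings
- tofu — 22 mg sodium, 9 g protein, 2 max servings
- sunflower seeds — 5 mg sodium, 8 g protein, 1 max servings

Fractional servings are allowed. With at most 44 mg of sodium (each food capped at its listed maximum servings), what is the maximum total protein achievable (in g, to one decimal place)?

Protein per mg sodium: sunflower seeds 1.6, oats 0.7778, tofu 0.4091.
Take 1 serving of sunflower seeds: uses 5 mg sodium, +8.0 g protein (running total 8.0 g).
Take 2 servings of oats: uses 18 mg sodium, +14.0 g protein (running total 22.0 g).
Take 0.9545 servings of tofu: uses 21 mg sodium, +8.6 g protein (running total 30.6 g).
Filling greedily by protein-per-mg sodium is optimal for one linear limit, giving 30.6 g.

30.6 g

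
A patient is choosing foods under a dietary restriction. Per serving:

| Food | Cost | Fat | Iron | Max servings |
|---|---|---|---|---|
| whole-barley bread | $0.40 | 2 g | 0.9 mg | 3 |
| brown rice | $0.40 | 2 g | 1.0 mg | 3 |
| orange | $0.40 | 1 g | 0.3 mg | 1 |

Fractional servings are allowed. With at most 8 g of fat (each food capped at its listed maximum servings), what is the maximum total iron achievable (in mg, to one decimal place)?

3.9 mg

Iron per g fat: brown rice 0.5, whole-barley bread 0.45, orange 0.3.
Take 3 servings of brown rice: uses 6 g fat, +3.0 mg iron (running total 3.0 mg).
Take 1 serving of whole-barley bread: uses 2 g fat, +0.9 mg iron (running total 3.9 mg).
Filling greedily by iron-per-g fat is optimal for one linear limit, giving 3.9 mg.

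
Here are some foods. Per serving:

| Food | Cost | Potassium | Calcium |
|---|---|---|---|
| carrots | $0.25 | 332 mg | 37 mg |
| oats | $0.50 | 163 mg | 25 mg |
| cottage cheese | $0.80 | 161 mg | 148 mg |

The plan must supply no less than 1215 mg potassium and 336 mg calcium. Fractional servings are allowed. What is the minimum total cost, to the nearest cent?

$1.96

Check every corner: each single food scaled to meet both minima, and each pair solved so both constraints bind.
carrots only: max(1215/332, 336/37) = 9.081 servings → $2.27.
oats only: max(1215/163, 336/25) = 13.44 servings → $6.72.
cottage cheese only: max(1215/161, 336/148) = 7.547 servings → $6.04.
carrots + oats: intersection lies outside the first quadrant.
carrots + cottage cheese with both tight: 2.912 servings and 1.542 servings → $1.96.
oats + cottage cheese with both tight: 6.255 servings and 1.214 servings → $4.10.
So the least-cost plan costs $1.96.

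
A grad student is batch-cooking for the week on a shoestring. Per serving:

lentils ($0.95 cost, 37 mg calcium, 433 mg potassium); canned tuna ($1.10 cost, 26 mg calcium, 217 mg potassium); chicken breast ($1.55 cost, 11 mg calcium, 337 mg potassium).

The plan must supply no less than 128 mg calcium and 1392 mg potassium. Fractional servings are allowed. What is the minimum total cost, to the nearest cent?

$3.29

At the optimum either one food covers both requirements or two foods hit both targets exactly; no other combination can be cheaper.
lentils only: max(128/37, 1392/433) = 3.459 servings → $3.29.
canned tuna only: max(128/26, 1392/217) = 6.415 servings → $7.06.
chicken breast only: max(128/11, 1392/337) = 11.64 servings → $18.04.
lentils + canned tuna with both tight: 2.606 servings and 1.214 servings → $3.81.
lentils + chicken breast: intersection lies outside the first quadrant.
canned tuna + chicken breast with both tight: 4.365 servings and 1.32 servings → $6.85.
Cheapest feasible corner: $3.29.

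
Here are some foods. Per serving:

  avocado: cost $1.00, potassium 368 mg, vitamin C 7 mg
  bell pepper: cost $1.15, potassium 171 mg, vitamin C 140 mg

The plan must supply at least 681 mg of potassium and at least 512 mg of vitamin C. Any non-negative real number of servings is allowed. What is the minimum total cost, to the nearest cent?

$4.35

With two linear requirements the optimum uses one or two foods; enumerate the corners.
avocado only: max(681/368, 512/7) = 73.14 servings → $73.14.
bell pepper only: max(681/171, 512/140) = 3.982 servings → $4.58.
avocado + bell pepper with both tight: 0.1548 servings and 3.649 servings → $4.35.
So the least-cost plan costs $4.35.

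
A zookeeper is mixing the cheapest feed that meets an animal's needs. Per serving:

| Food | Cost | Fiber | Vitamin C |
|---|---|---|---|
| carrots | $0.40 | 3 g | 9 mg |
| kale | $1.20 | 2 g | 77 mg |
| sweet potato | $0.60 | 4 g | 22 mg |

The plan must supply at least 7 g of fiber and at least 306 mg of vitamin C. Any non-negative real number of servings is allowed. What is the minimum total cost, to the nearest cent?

$4.77

carrots only: max(7/3, 306/9) = 34 servings → $13.60.
kale only: max(7/2, 306/77) = 3.974 servings → $4.77.
sweet potato only: max(7/4, 306/22) = 13.91 servings → $8.35.
carrots + kale: intersection lies outside the first quadrant.
carrots + sweet potato: the both-tight solution has a negative serving — not a feasible corner.
kale + sweet potato: intersection lies outside the first quadrant.
Cheapest feasible corner: $4.77.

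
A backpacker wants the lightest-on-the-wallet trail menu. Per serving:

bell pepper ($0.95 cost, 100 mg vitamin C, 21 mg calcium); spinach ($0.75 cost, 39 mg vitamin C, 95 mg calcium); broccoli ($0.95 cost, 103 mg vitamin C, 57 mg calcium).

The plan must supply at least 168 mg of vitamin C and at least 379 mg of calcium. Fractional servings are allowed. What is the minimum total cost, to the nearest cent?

With two linear requirements the optimum uses one or two foods; enumerate the corners.
bell pepper only: max(168/100, 379/21) = 18.05 servings → $17.15.
spinach only: max(168/39, 379/95) = 4.308 servings → $3.23.
broccoli only: max(168/103, 379/57) = 6.649 servings → $6.32.
bell pepper + spinach with both tight: 0.1358 servings and 3.959 servings → $3.10.
bell pepper + broccoli with both targets exact would need a negative amount; discard.
spinach + broccoli with both tight: 3.896 servings and 0.1559 servings → $3.07.
So the least-cost plan costs $3.07.

$3.07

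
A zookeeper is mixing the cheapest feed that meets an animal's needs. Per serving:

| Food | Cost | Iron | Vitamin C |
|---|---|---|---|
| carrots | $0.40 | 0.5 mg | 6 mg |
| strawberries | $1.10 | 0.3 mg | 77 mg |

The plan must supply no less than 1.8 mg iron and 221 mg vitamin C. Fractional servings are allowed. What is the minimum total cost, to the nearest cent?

$3.78

An LP optimum is at a vertex; with two nutrient constraints at most two foods are used. Check each candidate.
carrots only: max(1.8/0.5, 221/6) = 36.83 servings → $14.73.
strawberries only: max(1.8/0.3, 221/77) = 6 servings → $6.60.
carrots + strawberries with both tight: 1.97 servings and 2.717 servings → $3.78.
Cheapest feasible corner: $3.78.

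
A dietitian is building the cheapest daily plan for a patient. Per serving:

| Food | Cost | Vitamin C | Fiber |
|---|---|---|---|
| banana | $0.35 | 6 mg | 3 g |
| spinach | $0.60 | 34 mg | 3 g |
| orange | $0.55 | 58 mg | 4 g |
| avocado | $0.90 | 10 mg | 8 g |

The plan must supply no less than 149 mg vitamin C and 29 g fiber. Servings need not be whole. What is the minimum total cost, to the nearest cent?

Check every corner: each single food scaled to meet both minima, and each pair solved so both constraints bind.
banana only: max(149/6, 29/3) = 24.83 servings → $8.69.
spinach only: max(149/34, 29/3) = 9.667 servings → $5.80.
orange only: max(149/58, 29/4) = 7.25 servings → $3.99.
avocado only: max(149/10, 29/8) = 14.9 servings → $13.41.
banana + spinach with both tight: 6.417 servings and 3.25 servings → $4.20.
banana + orange with both tight: 7.24 servings and 1.82 servings → $3.54.
banana + avocado: intersection lies outside the first quadrant.
spinach + orange: the both-tight solution has a negative serving — not a feasible corner.
spinach + avocado with both tight: 3.727 servings and 2.227 servings → $4.24.
orange + avocado with both tight: 2.127 servings and 2.561 servings → $3.48.
Cheapest feasible corner: $3.48.

$3.48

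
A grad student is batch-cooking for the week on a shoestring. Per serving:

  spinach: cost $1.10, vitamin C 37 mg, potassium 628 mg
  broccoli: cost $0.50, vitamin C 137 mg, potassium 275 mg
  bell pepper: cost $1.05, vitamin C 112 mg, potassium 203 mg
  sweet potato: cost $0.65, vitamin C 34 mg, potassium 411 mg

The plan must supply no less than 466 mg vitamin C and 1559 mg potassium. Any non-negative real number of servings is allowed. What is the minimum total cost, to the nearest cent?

spinach only: max(466/37, 1559/628) = 12.59 servings → $13.85.
broccoli only: max(466/137, 1559/275) = 5.669 servings → $2.83.
bell pepper only: max(466/112, 1559/203) = 7.68 servings → $8.06.
sweet potato only: max(466/34, 1559/411) = 13.71 servings → $8.91.
spinach + broccoli with both tight: 1.126 servings and 3.097 servings → $2.79.
spinach + bell pepper with both tight: 1.274 servings and 3.74 servings → $5.33.
spinach + sweet potato: intersection lies outside the first quadrant.
broccoli + bell pepper with both targets exact would need a negative amount; discard.
broccoli + sweet potato with both tight: 2.95 servings and 1.819 servings → $2.66.
bell pepper + sweet potato with both tight: 3.54 servings and 2.045 servings → $5.05.
So the least-cost plan costs $2.66.

$2.66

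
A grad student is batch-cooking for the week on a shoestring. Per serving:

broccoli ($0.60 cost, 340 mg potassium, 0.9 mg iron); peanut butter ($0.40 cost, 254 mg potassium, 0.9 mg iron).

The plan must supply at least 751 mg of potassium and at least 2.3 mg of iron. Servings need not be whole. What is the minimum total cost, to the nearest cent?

The cheapest plan sits at a corner of the feasible region — with two constraints it uses at most two foods.
broccoli only: max(751/340, 2.3/0.9) = 2.556 servings → $1.53.
peanut butter only: max(751/254, 2.3/0.9) = 2.957 servings → $1.18.
broccoli + peanut butter with both tight: 1.185 servings and 1.371 servings → $1.26.
Cheapest feasible corner: $1.18.

$1.18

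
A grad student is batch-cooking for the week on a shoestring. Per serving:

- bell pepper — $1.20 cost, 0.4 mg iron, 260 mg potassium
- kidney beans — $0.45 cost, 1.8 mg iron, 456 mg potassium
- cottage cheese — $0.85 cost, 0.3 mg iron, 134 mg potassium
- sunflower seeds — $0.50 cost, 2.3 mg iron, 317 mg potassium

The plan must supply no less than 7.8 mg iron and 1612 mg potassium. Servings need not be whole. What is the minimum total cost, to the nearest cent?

Minimising a linear cost over {iron ≥ 7.8, potassium ≥ 1612, servings ≥ 0} — the optimum is at a vertex, using one or two foods.
bell pepper only: max(7.8/0.4, 1612/260) = 19.5 servings → $23.40.
kidney beans only: max(7.8/1.8, 1612/456) = 4.333 servings → $1.95.
cottage cheese only: max(7.8/0.3, 1612/134) = 26 servings → $22.10.
sunflower seeds only: max(7.8/2.3, 1612/317) = 5.085 servings → $2.54.
bell pepper + kidney beans with both targets exact would need a negative amount; discard.
bell pepper + cottage cheese: the both-tight solution has a negative serving — not a feasible corner.
bell pepper + sunflower seeds with both tight: 2.621 servings and 2.935 servings → $4.61.
kidney beans + cottage cheese with both targets exact would need a negative amount; discard.
kidney beans + sunflower seeds with both tight: 2.583 servings and 1.37 servings → $1.85.
cottage cheese + sunflower seeds with both tight: 5.795 servings and 2.635 servings → $6.24.
So the least-cost plan costs $1.85.

$1.85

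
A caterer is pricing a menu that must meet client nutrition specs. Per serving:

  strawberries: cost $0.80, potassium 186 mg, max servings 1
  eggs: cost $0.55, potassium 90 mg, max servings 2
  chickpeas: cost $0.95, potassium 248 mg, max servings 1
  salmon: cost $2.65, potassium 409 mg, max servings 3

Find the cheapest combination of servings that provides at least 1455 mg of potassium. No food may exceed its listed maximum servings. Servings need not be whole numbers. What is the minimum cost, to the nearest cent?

Cost per mg of potassium: chickpeas $0.0038, strawberries $0.0043, eggs $0.0061, salmon $0.0065.
Take 1 serving of chickpeas: +248.0 mg potassium for $0.95 (total $0.95, still need 1207.0 mg).
Take 1 serving of strawberries: +186.0 mg potassium for $0.80 (total $1.75, still need 1021.0 mg).
Take 2 servings of eggs: +180.0 mg potassium for $1.10 (total $2.85, still need 841.0 mg).
Take 2.056 servings of salmon: +841.0 mg potassium for $5.45 (total $8.30, still need 0.0 mg).
Filling from the cheapest source first is optimal under one linear minimum: $8.30.

$8.30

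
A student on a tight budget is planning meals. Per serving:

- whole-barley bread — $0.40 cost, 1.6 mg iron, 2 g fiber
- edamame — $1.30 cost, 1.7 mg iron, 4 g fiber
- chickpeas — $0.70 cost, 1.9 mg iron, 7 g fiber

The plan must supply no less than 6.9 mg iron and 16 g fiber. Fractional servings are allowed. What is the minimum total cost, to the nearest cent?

Minimising a linear cost over {iron ≥ 6.9, fiber ≥ 16, servings ≥ 0} — the optimum is at a vertex, using one or two foods.
whole-barley bread only: max(6.9/1.6, 16/2) = 8 servings → $3.20.
edamame only: max(6.9/1.7, 16/4) = 4.059 servings → $5.28.
chickpeas only: max(6.9/1.9, 16/7) = 3.632 servings → $2.54.
whole-barley bread + edamame with both tight: 0.1333 servings and 3.933 servings → $5.17.
whole-barley bread + chickpeas with both tight: 2.419 servings and 1.595 servings → $2.08.
edamame + chickpeas: the both-tight solution has a negative serving — not a feasible corner.
Cheapest feasible corner: $2.08.

$2.08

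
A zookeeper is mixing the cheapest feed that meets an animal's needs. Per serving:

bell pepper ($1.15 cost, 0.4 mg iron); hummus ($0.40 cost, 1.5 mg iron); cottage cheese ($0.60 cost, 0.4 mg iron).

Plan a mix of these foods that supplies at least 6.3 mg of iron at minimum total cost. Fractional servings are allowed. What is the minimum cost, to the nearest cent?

Cost per mg of iron: hummus $0.2667, cottage cheese $1.5000, bell pepper $2.8750.
With no serving limits, use only hummus: 6.3 mg / 1.5 mg = 4.2 servings × $0.40 = $1.68.

$1.68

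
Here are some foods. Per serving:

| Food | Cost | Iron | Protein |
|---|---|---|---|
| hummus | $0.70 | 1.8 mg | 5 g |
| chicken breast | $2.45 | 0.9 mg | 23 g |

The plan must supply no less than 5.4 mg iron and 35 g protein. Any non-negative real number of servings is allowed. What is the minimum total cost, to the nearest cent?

$4.15

The cheapest plan sits at a corner of the feasible region — with two constraints it uses at most two foods.
hummus only: max(5.4/1.8, 35/5) = 7 servings → $4.90.
chicken breast only: max(5.4/0.9, 35/23) = 6 servings → $14.70.
hummus + chicken breast with both tight: 2.512 servings and 0.9756 servings → $4.15.
So the least-cost plan costs $4.15.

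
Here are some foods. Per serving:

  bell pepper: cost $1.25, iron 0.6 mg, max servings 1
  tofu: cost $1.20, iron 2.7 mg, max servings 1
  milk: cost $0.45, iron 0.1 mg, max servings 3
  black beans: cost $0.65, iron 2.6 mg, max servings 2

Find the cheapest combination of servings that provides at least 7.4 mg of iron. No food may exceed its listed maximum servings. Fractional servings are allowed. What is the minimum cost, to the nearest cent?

$2.28

Cost per mg of iron: black beans $0.2500, tofu $0.4444, bell pepper $2.0833, milk $4.5000.
Take 2 servings of black beans: +5.2 mg iron for $1.30 (total $1.30, still need 2.2 mg).
Take 0.8148 servings of tofu: +2.2 mg iron for $0.98 (total $2.28, still need 0.0 mg).
Filling from the cheapest source first is optimal under one linear minimum: $2.28.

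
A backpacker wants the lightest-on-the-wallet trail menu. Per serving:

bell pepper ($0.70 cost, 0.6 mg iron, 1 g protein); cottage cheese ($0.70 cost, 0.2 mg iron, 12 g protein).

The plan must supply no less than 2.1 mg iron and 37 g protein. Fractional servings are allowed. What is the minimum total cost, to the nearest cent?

With two linear requirements the optimum uses one or two foods; enumerate the corners.
bell pepper only: max(2.1/0.6, 37/1) = 37 servings → $25.90.
cottage cheese only: max(2.1/0.2, 37/12) = 10.5 servings → $7.35.
bell pepper + cottage cheese with both tight: 2.543 servings and 2.871 servings → $3.79.
So the least-cost plan costs $3.79.

$3.79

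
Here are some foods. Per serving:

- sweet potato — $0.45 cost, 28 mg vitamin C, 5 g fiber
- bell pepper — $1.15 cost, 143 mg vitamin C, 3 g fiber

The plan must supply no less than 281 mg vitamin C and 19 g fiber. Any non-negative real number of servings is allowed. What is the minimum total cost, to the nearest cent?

A basic optimal solution has at most two foods positive. Try each food alone and each pair with both targets met exactly.
sweet potato only: max(281/28, 19/5) = 10.04 servings → $4.52.
bell pepper only: max(281/143, 19/3) = 6.333 servings → $7.28.
sweet potato + bell pepper with both tight: 2.97 servings and 1.384 servings → $2.93.
The minimum over all feasible corners is $2.93.

$2.93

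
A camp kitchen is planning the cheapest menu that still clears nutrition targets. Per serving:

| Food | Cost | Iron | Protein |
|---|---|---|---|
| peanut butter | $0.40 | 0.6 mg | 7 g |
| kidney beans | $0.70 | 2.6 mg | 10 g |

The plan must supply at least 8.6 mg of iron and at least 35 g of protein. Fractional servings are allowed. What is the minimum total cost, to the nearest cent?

$2.41

At the optimum either one food covers both requirements or two foods hit both targets exactly; no other combination can be cheaper.
peanut butter only: max(8.6/0.6, 35/7) = 14.33 servings → $5.73.
kidney beans only: max(8.6/2.6, 35/10) = 3.5 servings → $2.45.
peanut butter + kidney beans with both tight: 0.4098 servings and 3.213 servings → $2.41.
Cheapest feasible corner: $2.41.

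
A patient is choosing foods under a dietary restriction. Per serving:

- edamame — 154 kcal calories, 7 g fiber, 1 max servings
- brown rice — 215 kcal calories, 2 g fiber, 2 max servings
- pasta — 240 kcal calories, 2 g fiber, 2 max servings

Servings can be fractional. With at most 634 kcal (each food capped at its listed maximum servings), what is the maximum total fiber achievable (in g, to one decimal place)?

11.4 g

Fiber per kcal: edamame 0.04545, brown rice 0.009302, pasta 0.008333.
Take 1 serving of edamame: uses 154 kcal, +7.0 g fiber (running total 7.0 g).
Take 2 servings of brown rice: uses 430 kcal, +4.0 g fiber (running total 11.0 g).
Take 0.2083 servings of pasta: uses 50 kcal, +0.4 g fiber (running total 11.4 g).
Greedy by best ratio exhausts the calories allowance optimally: 11.4 g.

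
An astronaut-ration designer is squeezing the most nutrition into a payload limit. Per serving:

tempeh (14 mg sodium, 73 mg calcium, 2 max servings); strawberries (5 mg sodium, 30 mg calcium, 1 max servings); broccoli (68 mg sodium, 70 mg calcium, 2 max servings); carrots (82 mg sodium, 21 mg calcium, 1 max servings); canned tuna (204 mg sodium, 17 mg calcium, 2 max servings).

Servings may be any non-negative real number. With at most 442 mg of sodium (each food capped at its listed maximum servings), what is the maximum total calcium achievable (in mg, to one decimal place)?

Calcium per mg sodium: strawberries 6, tempeh 5.214, broccoli 1.029, carrots 0.2561, canned tuna 0.08333.
Take 1 serving of strawberries: uses 5 mg sodium, +30.0 mg calcium (running total 30.0 mg).
Take 2 servings of tempeh: uses 28 mg sodium, +146.0 mg calcium (running total 176.0 mg).
Take 2 servings of broccoli: uses 136 mg sodium, +140.0 mg calcium (running total 316.0 mg).
Take 1 serving of carrots: uses 82 mg sodium, +21.0 mg calcium (running total 337.0 mg).
Take 0.9363 servings of canned tuna: uses 191 mg sodium, +15.9 mg calcium (running total 352.9 mg).
Greedy by best ratio exhausts the sodium allowance optimally: 352.9 mg.

352.9 mg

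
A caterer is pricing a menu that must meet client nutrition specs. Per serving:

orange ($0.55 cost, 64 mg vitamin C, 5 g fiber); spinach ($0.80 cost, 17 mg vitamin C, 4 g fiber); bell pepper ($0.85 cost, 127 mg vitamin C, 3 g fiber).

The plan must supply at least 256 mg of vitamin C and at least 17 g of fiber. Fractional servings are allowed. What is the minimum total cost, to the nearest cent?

A basic optimal solution has at most two foods positive. Try each food alone and each pair with both targets met exactly.
orange only: max(256/64, 17/5) = 4 servings → $2.20.
spinach only: max(256/17, 17/4) = 15.06 servings → $12.05.
bell pepper only: max(256/127, 17/3) = 5.667 servings → $4.82.
orange + spinach: the both-tight solution has a negative serving — not a feasible corner.
orange + bell pepper with both tight: 3.14 servings and 0.4334 servings → $2.10.
spinach + bell pepper with both tight: 3.044 servings and 1.608 servings → $3.80.
Cheapest feasible corner: $2.10.

$2.10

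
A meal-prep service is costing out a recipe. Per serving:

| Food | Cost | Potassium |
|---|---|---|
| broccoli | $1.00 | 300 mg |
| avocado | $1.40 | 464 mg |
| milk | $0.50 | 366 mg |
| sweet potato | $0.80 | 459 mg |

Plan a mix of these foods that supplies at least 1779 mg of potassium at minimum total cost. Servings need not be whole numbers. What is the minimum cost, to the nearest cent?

$2.43

Cost per mg of potassium: milk $0.0014, sweet potato $0.0017, avocado $0.0030, broccoli $0.0033.
With no serving limits, use only milk: 1779 mg / 366 mg = 4.861 servings × $0.50 = $2.43.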